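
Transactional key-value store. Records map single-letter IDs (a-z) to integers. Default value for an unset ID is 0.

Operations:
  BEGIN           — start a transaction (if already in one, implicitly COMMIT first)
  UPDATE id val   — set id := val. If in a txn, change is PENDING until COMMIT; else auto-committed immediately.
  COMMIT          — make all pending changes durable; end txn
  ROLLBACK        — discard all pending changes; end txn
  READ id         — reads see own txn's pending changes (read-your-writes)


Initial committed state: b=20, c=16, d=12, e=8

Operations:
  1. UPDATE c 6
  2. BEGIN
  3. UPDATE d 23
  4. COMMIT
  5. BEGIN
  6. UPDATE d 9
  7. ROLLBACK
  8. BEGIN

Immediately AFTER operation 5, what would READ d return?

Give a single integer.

Initial committed: {b=20, c=16, d=12, e=8}
Op 1: UPDATE c=6 (auto-commit; committed c=6)
Op 2: BEGIN: in_txn=True, pending={}
Op 3: UPDATE d=23 (pending; pending now {d=23})
Op 4: COMMIT: merged ['d'] into committed; committed now {b=20, c=6, d=23, e=8}
Op 5: BEGIN: in_txn=True, pending={}
After op 5: visible(d) = 23 (pending={}, committed={b=20, c=6, d=23, e=8})

Answer: 23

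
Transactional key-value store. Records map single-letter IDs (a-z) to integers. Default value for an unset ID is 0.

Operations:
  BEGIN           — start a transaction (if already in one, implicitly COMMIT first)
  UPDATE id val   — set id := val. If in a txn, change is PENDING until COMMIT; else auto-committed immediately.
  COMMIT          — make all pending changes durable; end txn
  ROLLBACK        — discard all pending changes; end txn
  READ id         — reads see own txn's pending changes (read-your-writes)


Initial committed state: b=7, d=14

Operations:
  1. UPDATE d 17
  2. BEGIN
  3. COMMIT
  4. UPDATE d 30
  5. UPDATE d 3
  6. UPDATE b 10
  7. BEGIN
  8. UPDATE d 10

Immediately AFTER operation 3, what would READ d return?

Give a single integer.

Answer: 17

Derivation:
Initial committed: {b=7, d=14}
Op 1: UPDATE d=17 (auto-commit; committed d=17)
Op 2: BEGIN: in_txn=True, pending={}
Op 3: COMMIT: merged [] into committed; committed now {b=7, d=17}
After op 3: visible(d) = 17 (pending={}, committed={b=7, d=17})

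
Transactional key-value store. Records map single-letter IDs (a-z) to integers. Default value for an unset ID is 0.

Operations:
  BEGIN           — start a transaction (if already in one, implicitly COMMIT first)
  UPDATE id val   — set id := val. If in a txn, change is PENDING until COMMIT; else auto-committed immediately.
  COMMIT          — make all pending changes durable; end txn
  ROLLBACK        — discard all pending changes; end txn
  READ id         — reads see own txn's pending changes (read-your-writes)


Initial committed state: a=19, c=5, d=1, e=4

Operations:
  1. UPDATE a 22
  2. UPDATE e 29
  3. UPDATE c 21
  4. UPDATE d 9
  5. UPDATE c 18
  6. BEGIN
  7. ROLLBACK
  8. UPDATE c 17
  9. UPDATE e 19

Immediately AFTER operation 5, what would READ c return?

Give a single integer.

Initial committed: {a=19, c=5, d=1, e=4}
Op 1: UPDATE a=22 (auto-commit; committed a=22)
Op 2: UPDATE e=29 (auto-commit; committed e=29)
Op 3: UPDATE c=21 (auto-commit; committed c=21)
Op 4: UPDATE d=9 (auto-commit; committed d=9)
Op 5: UPDATE c=18 (auto-commit; committed c=18)
After op 5: visible(c) = 18 (pending={}, committed={a=22, c=18, d=9, e=29})

Answer: 18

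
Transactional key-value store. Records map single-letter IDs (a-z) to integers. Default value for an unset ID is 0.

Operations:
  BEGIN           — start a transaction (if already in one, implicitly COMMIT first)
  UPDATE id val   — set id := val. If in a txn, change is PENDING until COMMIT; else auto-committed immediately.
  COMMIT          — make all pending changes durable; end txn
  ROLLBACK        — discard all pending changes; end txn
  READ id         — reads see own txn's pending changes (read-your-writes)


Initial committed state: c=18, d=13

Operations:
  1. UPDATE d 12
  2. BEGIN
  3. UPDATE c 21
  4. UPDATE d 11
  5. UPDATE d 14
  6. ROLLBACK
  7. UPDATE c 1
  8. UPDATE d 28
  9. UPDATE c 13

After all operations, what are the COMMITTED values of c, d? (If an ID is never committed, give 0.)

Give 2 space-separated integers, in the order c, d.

Initial committed: {c=18, d=13}
Op 1: UPDATE d=12 (auto-commit; committed d=12)
Op 2: BEGIN: in_txn=True, pending={}
Op 3: UPDATE c=21 (pending; pending now {c=21})
Op 4: UPDATE d=11 (pending; pending now {c=21, d=11})
Op 5: UPDATE d=14 (pending; pending now {c=21, d=14})
Op 6: ROLLBACK: discarded pending ['c', 'd']; in_txn=False
Op 7: UPDATE c=1 (auto-commit; committed c=1)
Op 8: UPDATE d=28 (auto-commit; committed d=28)
Op 9: UPDATE c=13 (auto-commit; committed c=13)
Final committed: {c=13, d=28}

Answer: 13 28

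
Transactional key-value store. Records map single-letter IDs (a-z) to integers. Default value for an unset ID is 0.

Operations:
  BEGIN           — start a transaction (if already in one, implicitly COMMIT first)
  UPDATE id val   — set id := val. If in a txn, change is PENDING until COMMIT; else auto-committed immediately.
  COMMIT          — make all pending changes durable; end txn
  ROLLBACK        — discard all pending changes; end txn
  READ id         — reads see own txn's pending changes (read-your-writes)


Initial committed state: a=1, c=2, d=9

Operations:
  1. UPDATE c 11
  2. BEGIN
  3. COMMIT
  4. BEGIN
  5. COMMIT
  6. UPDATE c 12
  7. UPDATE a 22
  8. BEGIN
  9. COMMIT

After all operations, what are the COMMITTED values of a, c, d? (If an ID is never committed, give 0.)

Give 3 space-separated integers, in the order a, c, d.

Initial committed: {a=1, c=2, d=9}
Op 1: UPDATE c=11 (auto-commit; committed c=11)
Op 2: BEGIN: in_txn=True, pending={}
Op 3: COMMIT: merged [] into committed; committed now {a=1, c=11, d=9}
Op 4: BEGIN: in_txn=True, pending={}
Op 5: COMMIT: merged [] into committed; committed now {a=1, c=11, d=9}
Op 6: UPDATE c=12 (auto-commit; committed c=12)
Op 7: UPDATE a=22 (auto-commit; committed a=22)
Op 8: BEGIN: in_txn=True, pending={}
Op 9: COMMIT: merged [] into committed; committed now {a=22, c=12, d=9}
Final committed: {a=22, c=12, d=9}

Answer: 22 12 9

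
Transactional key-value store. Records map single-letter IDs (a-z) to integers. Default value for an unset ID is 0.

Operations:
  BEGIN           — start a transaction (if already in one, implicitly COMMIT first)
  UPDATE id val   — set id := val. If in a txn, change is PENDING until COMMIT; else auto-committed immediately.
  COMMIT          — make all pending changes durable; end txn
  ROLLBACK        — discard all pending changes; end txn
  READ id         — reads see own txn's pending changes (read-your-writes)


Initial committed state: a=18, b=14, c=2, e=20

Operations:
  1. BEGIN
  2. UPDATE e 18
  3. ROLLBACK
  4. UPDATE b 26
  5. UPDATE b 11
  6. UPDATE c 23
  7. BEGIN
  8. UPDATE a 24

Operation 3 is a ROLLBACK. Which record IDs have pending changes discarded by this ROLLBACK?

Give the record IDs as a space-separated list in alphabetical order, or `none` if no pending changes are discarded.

Initial committed: {a=18, b=14, c=2, e=20}
Op 1: BEGIN: in_txn=True, pending={}
Op 2: UPDATE e=18 (pending; pending now {e=18})
Op 3: ROLLBACK: discarded pending ['e']; in_txn=False
Op 4: UPDATE b=26 (auto-commit; committed b=26)
Op 5: UPDATE b=11 (auto-commit; committed b=11)
Op 6: UPDATE c=23 (auto-commit; committed c=23)
Op 7: BEGIN: in_txn=True, pending={}
Op 8: UPDATE a=24 (pending; pending now {a=24})
ROLLBACK at op 3 discards: ['e']

Answer: e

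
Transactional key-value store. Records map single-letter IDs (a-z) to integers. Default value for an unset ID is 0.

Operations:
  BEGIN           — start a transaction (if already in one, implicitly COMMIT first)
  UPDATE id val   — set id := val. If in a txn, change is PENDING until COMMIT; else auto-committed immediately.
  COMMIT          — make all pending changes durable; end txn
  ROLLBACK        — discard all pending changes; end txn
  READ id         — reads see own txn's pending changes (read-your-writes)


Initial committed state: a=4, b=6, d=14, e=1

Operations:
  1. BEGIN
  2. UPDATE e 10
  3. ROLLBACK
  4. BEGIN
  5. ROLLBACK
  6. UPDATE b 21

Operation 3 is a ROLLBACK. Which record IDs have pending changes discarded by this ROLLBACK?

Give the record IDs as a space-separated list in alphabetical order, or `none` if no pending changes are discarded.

Answer: e

Derivation:
Initial committed: {a=4, b=6, d=14, e=1}
Op 1: BEGIN: in_txn=True, pending={}
Op 2: UPDATE e=10 (pending; pending now {e=10})
Op 3: ROLLBACK: discarded pending ['e']; in_txn=False
Op 4: BEGIN: in_txn=True, pending={}
Op 5: ROLLBACK: discarded pending []; in_txn=False
Op 6: UPDATE b=21 (auto-commit; committed b=21)
ROLLBACK at op 3 discards: ['e']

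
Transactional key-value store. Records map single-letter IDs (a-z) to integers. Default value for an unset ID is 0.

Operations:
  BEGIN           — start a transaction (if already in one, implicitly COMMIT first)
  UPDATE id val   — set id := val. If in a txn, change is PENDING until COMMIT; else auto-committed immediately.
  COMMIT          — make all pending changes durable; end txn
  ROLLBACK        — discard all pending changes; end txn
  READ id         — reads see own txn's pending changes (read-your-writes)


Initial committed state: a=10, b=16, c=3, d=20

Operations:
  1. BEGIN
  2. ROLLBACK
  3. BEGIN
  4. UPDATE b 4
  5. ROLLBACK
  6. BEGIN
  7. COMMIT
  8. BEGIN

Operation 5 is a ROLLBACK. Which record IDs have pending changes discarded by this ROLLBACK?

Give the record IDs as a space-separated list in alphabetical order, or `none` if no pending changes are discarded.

Initial committed: {a=10, b=16, c=3, d=20}
Op 1: BEGIN: in_txn=True, pending={}
Op 2: ROLLBACK: discarded pending []; in_txn=False
Op 3: BEGIN: in_txn=True, pending={}
Op 4: UPDATE b=4 (pending; pending now {b=4})
Op 5: ROLLBACK: discarded pending ['b']; in_txn=False
Op 6: BEGIN: in_txn=True, pending={}
Op 7: COMMIT: merged [] into committed; committed now {a=10, b=16, c=3, d=20}
Op 8: BEGIN: in_txn=True, pending={}
ROLLBACK at op 5 discards: ['b']

Answer: b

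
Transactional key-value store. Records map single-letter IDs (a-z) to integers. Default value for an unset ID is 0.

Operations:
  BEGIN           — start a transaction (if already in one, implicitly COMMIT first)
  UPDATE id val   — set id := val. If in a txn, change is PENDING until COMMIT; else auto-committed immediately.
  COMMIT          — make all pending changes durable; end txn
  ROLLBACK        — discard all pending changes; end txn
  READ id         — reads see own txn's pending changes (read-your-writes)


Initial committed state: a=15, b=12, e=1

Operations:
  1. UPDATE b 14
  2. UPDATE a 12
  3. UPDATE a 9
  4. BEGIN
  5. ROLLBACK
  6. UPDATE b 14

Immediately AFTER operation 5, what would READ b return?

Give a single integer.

Initial committed: {a=15, b=12, e=1}
Op 1: UPDATE b=14 (auto-commit; committed b=14)
Op 2: UPDATE a=12 (auto-commit; committed a=12)
Op 3: UPDATE a=9 (auto-commit; committed a=9)
Op 4: BEGIN: in_txn=True, pending={}
Op 5: ROLLBACK: discarded pending []; in_txn=False
After op 5: visible(b) = 14 (pending={}, committed={a=9, b=14, e=1})

Answer: 14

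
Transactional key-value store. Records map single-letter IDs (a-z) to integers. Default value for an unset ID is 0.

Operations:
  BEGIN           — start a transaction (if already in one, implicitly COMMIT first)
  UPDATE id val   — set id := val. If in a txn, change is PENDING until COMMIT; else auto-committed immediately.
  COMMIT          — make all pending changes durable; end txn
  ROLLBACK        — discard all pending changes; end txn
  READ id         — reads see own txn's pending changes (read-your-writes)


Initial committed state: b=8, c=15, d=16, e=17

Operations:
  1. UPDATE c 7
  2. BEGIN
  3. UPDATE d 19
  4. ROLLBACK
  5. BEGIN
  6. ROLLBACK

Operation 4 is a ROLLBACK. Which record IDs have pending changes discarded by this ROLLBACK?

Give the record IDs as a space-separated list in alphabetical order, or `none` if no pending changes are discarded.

Answer: d

Derivation:
Initial committed: {b=8, c=15, d=16, e=17}
Op 1: UPDATE c=7 (auto-commit; committed c=7)
Op 2: BEGIN: in_txn=True, pending={}
Op 3: UPDATE d=19 (pending; pending now {d=19})
Op 4: ROLLBACK: discarded pending ['d']; in_txn=False
Op 5: BEGIN: in_txn=True, pending={}
Op 6: ROLLBACK: discarded pending []; in_txn=False
ROLLBACK at op 4 discards: ['d']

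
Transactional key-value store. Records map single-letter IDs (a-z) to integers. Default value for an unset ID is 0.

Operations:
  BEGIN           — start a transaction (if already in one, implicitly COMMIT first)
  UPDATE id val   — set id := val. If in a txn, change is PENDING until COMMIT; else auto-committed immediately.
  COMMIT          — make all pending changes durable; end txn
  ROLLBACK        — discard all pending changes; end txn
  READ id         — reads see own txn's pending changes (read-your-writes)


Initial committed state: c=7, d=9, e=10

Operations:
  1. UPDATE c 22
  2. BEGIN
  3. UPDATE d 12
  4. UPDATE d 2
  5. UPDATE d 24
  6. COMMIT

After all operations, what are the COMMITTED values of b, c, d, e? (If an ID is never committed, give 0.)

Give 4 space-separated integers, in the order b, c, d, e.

Answer: 0 22 24 10

Derivation:
Initial committed: {c=7, d=9, e=10}
Op 1: UPDATE c=22 (auto-commit; committed c=22)
Op 2: BEGIN: in_txn=True, pending={}
Op 3: UPDATE d=12 (pending; pending now {d=12})
Op 4: UPDATE d=2 (pending; pending now {d=2})
Op 5: UPDATE d=24 (pending; pending now {d=24})
Op 6: COMMIT: merged ['d'] into committed; committed now {c=22, d=24, e=10}
Final committed: {c=22, d=24, e=10}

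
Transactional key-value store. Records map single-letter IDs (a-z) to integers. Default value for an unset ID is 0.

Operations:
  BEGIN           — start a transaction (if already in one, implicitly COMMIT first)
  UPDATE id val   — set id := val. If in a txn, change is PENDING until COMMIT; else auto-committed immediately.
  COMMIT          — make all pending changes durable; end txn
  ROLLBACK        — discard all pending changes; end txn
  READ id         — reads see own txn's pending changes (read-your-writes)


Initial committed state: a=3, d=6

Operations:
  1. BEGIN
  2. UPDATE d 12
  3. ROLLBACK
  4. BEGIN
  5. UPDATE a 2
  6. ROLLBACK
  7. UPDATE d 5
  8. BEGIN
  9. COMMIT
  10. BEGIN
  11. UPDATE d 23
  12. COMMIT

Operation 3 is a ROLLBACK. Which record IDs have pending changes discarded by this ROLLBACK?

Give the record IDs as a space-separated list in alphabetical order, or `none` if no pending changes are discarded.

Initial committed: {a=3, d=6}
Op 1: BEGIN: in_txn=True, pending={}
Op 2: UPDATE d=12 (pending; pending now {d=12})
Op 3: ROLLBACK: discarded pending ['d']; in_txn=False
Op 4: BEGIN: in_txn=True, pending={}
Op 5: UPDATE a=2 (pending; pending now {a=2})
Op 6: ROLLBACK: discarded pending ['a']; in_txn=False
Op 7: UPDATE d=5 (auto-commit; committed d=5)
Op 8: BEGIN: in_txn=True, pending={}
Op 9: COMMIT: merged [] into committed; committed now {a=3, d=5}
Op 10: BEGIN: in_txn=True, pending={}
Op 11: UPDATE d=23 (pending; pending now {d=23})
Op 12: COMMIT: merged ['d'] into committed; committed now {a=3, d=23}
ROLLBACK at op 3 discards: ['d']

Answer: d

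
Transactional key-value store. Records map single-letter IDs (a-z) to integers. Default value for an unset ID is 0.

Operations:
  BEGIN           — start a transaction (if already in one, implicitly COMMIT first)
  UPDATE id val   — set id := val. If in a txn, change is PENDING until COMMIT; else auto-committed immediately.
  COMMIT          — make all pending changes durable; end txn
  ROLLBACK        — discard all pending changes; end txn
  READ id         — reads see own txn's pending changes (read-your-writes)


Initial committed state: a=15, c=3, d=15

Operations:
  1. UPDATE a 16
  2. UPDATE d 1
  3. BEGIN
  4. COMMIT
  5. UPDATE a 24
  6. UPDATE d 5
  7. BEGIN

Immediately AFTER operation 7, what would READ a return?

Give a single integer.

Initial committed: {a=15, c=3, d=15}
Op 1: UPDATE a=16 (auto-commit; committed a=16)
Op 2: UPDATE d=1 (auto-commit; committed d=1)
Op 3: BEGIN: in_txn=True, pending={}
Op 4: COMMIT: merged [] into committed; committed now {a=16, c=3, d=1}
Op 5: UPDATE a=24 (auto-commit; committed a=24)
Op 6: UPDATE d=5 (auto-commit; committed d=5)
Op 7: BEGIN: in_txn=True, pending={}
After op 7: visible(a) = 24 (pending={}, committed={a=24, c=3, d=5})

Answer: 24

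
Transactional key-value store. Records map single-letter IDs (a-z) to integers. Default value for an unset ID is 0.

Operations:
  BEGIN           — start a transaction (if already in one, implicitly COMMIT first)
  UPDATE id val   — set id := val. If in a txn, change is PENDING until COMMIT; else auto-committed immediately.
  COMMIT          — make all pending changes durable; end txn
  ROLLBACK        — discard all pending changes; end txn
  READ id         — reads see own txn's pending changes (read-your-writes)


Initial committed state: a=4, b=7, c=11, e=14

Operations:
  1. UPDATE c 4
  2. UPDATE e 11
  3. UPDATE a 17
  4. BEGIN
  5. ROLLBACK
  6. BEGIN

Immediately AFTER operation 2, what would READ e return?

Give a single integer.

Initial committed: {a=4, b=7, c=11, e=14}
Op 1: UPDATE c=4 (auto-commit; committed c=4)
Op 2: UPDATE e=11 (auto-commit; committed e=11)
After op 2: visible(e) = 11 (pending={}, committed={a=4, b=7, c=4, e=11})

Answer: 11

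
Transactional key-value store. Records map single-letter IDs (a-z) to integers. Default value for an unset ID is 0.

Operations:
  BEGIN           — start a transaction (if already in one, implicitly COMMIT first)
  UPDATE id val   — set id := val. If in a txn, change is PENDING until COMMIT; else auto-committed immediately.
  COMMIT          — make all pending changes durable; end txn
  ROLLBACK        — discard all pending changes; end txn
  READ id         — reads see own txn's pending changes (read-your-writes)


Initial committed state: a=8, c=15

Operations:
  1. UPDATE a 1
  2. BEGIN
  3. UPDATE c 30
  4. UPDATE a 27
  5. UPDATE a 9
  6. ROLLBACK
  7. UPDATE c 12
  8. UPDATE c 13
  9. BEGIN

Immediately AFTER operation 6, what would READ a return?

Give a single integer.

Initial committed: {a=8, c=15}
Op 1: UPDATE a=1 (auto-commit; committed a=1)
Op 2: BEGIN: in_txn=True, pending={}
Op 3: UPDATE c=30 (pending; pending now {c=30})
Op 4: UPDATE a=27 (pending; pending now {a=27, c=30})
Op 5: UPDATE a=9 (pending; pending now {a=9, c=30})
Op 6: ROLLBACK: discarded pending ['a', 'c']; in_txn=False
After op 6: visible(a) = 1 (pending={}, committed={a=1, c=15})

Answer: 1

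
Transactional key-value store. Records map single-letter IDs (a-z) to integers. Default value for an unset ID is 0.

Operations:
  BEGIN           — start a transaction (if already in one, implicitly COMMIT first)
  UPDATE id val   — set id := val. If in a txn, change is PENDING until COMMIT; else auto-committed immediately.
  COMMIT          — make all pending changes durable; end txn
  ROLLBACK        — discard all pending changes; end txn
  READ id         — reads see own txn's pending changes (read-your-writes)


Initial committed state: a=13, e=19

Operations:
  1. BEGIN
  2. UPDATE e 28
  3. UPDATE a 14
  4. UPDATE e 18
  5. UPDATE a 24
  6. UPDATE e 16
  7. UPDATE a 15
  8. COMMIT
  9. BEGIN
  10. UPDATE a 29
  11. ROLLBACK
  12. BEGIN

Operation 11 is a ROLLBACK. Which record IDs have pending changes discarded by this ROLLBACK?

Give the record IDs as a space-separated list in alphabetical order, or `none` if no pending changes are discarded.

Answer: a

Derivation:
Initial committed: {a=13, e=19}
Op 1: BEGIN: in_txn=True, pending={}
Op 2: UPDATE e=28 (pending; pending now {e=28})
Op 3: UPDATE a=14 (pending; pending now {a=14, e=28})
Op 4: UPDATE e=18 (pending; pending now {a=14, e=18})
Op 5: UPDATE a=24 (pending; pending now {a=24, e=18})
Op 6: UPDATE e=16 (pending; pending now {a=24, e=16})
Op 7: UPDATE a=15 (pending; pending now {a=15, e=16})
Op 8: COMMIT: merged ['a', 'e'] into committed; committed now {a=15, e=16}
Op 9: BEGIN: in_txn=True, pending={}
Op 10: UPDATE a=29 (pending; pending now {a=29})
Op 11: ROLLBACK: discarded pending ['a']; in_txn=False
Op 12: BEGIN: in_txn=True, pending={}
ROLLBACK at op 11 discards: ['a']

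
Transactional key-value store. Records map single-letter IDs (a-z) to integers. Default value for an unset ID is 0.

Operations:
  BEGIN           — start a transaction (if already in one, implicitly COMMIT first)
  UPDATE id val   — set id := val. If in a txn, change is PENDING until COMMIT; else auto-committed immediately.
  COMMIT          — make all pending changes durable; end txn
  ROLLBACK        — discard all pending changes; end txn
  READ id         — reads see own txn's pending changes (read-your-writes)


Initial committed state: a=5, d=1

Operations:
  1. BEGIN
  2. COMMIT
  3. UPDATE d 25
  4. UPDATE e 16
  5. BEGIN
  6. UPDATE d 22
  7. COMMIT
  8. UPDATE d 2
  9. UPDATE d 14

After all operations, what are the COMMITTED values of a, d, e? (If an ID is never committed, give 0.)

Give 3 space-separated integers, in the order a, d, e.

Initial committed: {a=5, d=1}
Op 1: BEGIN: in_txn=True, pending={}
Op 2: COMMIT: merged [] into committed; committed now {a=5, d=1}
Op 3: UPDATE d=25 (auto-commit; committed d=25)
Op 4: UPDATE e=16 (auto-commit; committed e=16)
Op 5: BEGIN: in_txn=True, pending={}
Op 6: UPDATE d=22 (pending; pending now {d=22})
Op 7: COMMIT: merged ['d'] into committed; committed now {a=5, d=22, e=16}
Op 8: UPDATE d=2 (auto-commit; committed d=2)
Op 9: UPDATE d=14 (auto-commit; committed d=14)
Final committed: {a=5, d=14, e=16}

Answer: 5 14 16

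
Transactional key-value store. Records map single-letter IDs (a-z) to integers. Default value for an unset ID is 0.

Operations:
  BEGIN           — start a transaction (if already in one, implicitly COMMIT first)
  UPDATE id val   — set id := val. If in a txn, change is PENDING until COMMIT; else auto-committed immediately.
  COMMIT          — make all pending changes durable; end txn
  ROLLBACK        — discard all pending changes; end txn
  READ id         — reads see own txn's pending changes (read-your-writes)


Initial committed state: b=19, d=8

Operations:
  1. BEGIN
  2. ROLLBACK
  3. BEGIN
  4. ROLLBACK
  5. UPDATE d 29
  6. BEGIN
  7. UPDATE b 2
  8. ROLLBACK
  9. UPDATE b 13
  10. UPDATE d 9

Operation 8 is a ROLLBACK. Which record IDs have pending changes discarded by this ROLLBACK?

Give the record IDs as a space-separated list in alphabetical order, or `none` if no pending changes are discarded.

Answer: b

Derivation:
Initial committed: {b=19, d=8}
Op 1: BEGIN: in_txn=True, pending={}
Op 2: ROLLBACK: discarded pending []; in_txn=False
Op 3: BEGIN: in_txn=True, pending={}
Op 4: ROLLBACK: discarded pending []; in_txn=False
Op 5: UPDATE d=29 (auto-commit; committed d=29)
Op 6: BEGIN: in_txn=True, pending={}
Op 7: UPDATE b=2 (pending; pending now {b=2})
Op 8: ROLLBACK: discarded pending ['b']; in_txn=False
Op 9: UPDATE b=13 (auto-commit; committed b=13)
Op 10: UPDATE d=9 (auto-commit; committed d=9)
ROLLBACK at op 8 discards: ['b']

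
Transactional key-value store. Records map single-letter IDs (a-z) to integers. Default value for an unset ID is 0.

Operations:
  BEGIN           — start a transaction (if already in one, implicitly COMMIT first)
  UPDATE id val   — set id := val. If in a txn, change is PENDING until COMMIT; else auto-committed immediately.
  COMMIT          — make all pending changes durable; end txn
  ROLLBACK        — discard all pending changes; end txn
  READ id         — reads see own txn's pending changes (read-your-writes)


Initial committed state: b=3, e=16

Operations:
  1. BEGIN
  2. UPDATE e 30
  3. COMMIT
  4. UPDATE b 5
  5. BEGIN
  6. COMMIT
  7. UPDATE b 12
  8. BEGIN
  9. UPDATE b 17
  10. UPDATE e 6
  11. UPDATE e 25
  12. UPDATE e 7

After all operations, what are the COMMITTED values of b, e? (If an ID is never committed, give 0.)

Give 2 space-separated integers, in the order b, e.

Answer: 12 30

Derivation:
Initial committed: {b=3, e=16}
Op 1: BEGIN: in_txn=True, pending={}
Op 2: UPDATE e=30 (pending; pending now {e=30})
Op 3: COMMIT: merged ['e'] into committed; committed now {b=3, e=30}
Op 4: UPDATE b=5 (auto-commit; committed b=5)
Op 5: BEGIN: in_txn=True, pending={}
Op 6: COMMIT: merged [] into committed; committed now {b=5, e=30}
Op 7: UPDATE b=12 (auto-commit; committed b=12)
Op 8: BEGIN: in_txn=True, pending={}
Op 9: UPDATE b=17 (pending; pending now {b=17})
Op 10: UPDATE e=6 (pending; pending now {b=17, e=6})
Op 11: UPDATE e=25 (pending; pending now {b=17, e=25})
Op 12: UPDATE e=7 (pending; pending now {b=17, e=7})
Final committed: {b=12, e=30}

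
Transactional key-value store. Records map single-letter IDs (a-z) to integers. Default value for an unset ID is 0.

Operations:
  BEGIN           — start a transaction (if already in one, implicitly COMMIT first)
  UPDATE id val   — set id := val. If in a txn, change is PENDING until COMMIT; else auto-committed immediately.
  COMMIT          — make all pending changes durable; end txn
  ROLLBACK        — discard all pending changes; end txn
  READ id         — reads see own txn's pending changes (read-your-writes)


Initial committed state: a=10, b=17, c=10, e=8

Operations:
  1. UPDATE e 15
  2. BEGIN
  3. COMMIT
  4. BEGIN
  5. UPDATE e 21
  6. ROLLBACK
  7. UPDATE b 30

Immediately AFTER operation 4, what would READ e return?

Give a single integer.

Answer: 15

Derivation:
Initial committed: {a=10, b=17, c=10, e=8}
Op 1: UPDATE e=15 (auto-commit; committed e=15)
Op 2: BEGIN: in_txn=True, pending={}
Op 3: COMMIT: merged [] into committed; committed now {a=10, b=17, c=10, e=15}
Op 4: BEGIN: in_txn=True, pending={}
After op 4: visible(e) = 15 (pending={}, committed={a=10, b=17, c=10, e=15})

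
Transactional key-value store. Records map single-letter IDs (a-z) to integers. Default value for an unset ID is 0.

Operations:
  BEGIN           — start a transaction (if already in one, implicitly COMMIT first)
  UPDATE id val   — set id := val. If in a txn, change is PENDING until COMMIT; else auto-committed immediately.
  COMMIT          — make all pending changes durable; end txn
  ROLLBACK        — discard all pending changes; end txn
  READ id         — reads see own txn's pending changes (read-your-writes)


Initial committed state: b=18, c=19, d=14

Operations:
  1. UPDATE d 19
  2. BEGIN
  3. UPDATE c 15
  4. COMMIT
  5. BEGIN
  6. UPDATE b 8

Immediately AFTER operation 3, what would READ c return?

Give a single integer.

Answer: 15

Derivation:
Initial committed: {b=18, c=19, d=14}
Op 1: UPDATE d=19 (auto-commit; committed d=19)
Op 2: BEGIN: in_txn=True, pending={}
Op 3: UPDATE c=15 (pending; pending now {c=15})
After op 3: visible(c) = 15 (pending={c=15}, committed={b=18, c=19, d=19})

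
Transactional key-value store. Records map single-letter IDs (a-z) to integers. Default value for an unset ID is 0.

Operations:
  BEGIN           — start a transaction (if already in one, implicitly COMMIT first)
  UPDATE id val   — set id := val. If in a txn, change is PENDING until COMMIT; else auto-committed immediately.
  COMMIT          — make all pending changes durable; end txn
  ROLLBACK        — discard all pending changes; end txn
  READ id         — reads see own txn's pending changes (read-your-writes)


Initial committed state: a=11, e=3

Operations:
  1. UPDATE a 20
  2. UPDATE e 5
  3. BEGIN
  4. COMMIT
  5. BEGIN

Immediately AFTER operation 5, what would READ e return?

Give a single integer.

Answer: 5

Derivation:
Initial committed: {a=11, e=3}
Op 1: UPDATE a=20 (auto-commit; committed a=20)
Op 2: UPDATE e=5 (auto-commit; committed e=5)
Op 3: BEGIN: in_txn=True, pending={}
Op 4: COMMIT: merged [] into committed; committed now {a=20, e=5}
Op 5: BEGIN: in_txn=True, pending={}
After op 5: visible(e) = 5 (pending={}, committed={a=20, e=5})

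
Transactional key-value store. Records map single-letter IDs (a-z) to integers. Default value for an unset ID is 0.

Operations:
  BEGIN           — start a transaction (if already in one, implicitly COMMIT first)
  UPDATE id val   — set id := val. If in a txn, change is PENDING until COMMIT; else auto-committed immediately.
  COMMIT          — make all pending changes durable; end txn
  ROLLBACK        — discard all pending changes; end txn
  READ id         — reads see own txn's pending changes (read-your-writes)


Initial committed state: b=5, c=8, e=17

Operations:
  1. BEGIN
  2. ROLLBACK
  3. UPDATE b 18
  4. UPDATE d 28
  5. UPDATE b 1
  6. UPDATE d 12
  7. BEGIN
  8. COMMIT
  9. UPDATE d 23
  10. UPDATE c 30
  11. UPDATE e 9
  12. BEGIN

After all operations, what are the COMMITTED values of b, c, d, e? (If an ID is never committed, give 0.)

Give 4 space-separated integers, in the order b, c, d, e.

Answer: 1 30 23 9

Derivation:
Initial committed: {b=5, c=8, e=17}
Op 1: BEGIN: in_txn=True, pending={}
Op 2: ROLLBACK: discarded pending []; in_txn=False
Op 3: UPDATE b=18 (auto-commit; committed b=18)
Op 4: UPDATE d=28 (auto-commit; committed d=28)
Op 5: UPDATE b=1 (auto-commit; committed b=1)
Op 6: UPDATE d=12 (auto-commit; committed d=12)
Op 7: BEGIN: in_txn=True, pending={}
Op 8: COMMIT: merged [] into committed; committed now {b=1, c=8, d=12, e=17}
Op 9: UPDATE d=23 (auto-commit; committed d=23)
Op 10: UPDATE c=30 (auto-commit; committed c=30)
Op 11: UPDATE e=9 (auto-commit; committed e=9)
Op 12: BEGIN: in_txn=True, pending={}
Final committed: {b=1, c=30, d=23, e=9}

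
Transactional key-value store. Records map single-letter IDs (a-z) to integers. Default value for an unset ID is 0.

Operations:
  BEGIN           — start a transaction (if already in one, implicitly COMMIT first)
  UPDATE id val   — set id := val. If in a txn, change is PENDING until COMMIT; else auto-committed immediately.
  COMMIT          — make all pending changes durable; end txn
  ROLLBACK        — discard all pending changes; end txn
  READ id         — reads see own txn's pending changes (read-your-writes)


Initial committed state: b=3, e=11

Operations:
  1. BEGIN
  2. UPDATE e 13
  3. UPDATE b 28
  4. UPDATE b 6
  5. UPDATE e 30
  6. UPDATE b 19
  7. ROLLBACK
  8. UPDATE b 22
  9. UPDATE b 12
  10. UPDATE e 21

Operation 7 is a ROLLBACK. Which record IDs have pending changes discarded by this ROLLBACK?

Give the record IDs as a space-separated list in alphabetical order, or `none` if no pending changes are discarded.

Answer: b e

Derivation:
Initial committed: {b=3, e=11}
Op 1: BEGIN: in_txn=True, pending={}
Op 2: UPDATE e=13 (pending; pending now {e=13})
Op 3: UPDATE b=28 (pending; pending now {b=28, e=13})
Op 4: UPDATE b=6 (pending; pending now {b=6, e=13})
Op 5: UPDATE e=30 (pending; pending now {b=6, e=30})
Op 6: UPDATE b=19 (pending; pending now {b=19, e=30})
Op 7: ROLLBACK: discarded pending ['b', 'e']; in_txn=False
Op 8: UPDATE b=22 (auto-commit; committed b=22)
Op 9: UPDATE b=12 (auto-commit; committed b=12)
Op 10: UPDATE e=21 (auto-commit; committed e=21)
ROLLBACK at op 7 discards: ['b', 'e']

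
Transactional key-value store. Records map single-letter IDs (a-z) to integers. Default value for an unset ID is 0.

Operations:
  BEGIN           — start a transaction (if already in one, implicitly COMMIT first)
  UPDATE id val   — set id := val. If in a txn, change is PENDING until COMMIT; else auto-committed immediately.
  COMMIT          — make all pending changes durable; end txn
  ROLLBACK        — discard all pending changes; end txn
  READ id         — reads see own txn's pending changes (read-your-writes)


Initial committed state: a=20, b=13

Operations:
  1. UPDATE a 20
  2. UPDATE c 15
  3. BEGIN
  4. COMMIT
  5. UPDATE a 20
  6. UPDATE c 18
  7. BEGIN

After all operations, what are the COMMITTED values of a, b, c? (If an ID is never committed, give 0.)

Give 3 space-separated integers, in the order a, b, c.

Answer: 20 13 18

Derivation:
Initial committed: {a=20, b=13}
Op 1: UPDATE a=20 (auto-commit; committed a=20)
Op 2: UPDATE c=15 (auto-commit; committed c=15)
Op 3: BEGIN: in_txn=True, pending={}
Op 4: COMMIT: merged [] into committed; committed now {a=20, b=13, c=15}
Op 5: UPDATE a=20 (auto-commit; committed a=20)
Op 6: UPDATE c=18 (auto-commit; committed c=18)
Op 7: BEGIN: in_txn=True, pending={}
Final committed: {a=20, b=13, c=18}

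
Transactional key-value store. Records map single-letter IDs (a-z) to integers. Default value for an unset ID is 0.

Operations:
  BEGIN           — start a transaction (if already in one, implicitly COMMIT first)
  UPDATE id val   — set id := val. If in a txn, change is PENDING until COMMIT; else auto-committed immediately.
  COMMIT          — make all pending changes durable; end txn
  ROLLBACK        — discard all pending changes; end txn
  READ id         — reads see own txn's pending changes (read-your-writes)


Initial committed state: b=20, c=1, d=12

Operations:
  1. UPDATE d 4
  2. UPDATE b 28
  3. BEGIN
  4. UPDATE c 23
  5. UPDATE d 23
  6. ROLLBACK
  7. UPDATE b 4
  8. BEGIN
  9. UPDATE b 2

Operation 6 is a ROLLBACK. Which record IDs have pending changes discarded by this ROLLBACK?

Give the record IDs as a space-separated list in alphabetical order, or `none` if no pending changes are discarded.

Answer: c d

Derivation:
Initial committed: {b=20, c=1, d=12}
Op 1: UPDATE d=4 (auto-commit; committed d=4)
Op 2: UPDATE b=28 (auto-commit; committed b=28)
Op 3: BEGIN: in_txn=True, pending={}
Op 4: UPDATE c=23 (pending; pending now {c=23})
Op 5: UPDATE d=23 (pending; pending now {c=23, d=23})
Op 6: ROLLBACK: discarded pending ['c', 'd']; in_txn=False
Op 7: UPDATE b=4 (auto-commit; committed b=4)
Op 8: BEGIN: in_txn=True, pending={}
Op 9: UPDATE b=2 (pending; pending now {b=2})
ROLLBACK at op 6 discards: ['c', 'd']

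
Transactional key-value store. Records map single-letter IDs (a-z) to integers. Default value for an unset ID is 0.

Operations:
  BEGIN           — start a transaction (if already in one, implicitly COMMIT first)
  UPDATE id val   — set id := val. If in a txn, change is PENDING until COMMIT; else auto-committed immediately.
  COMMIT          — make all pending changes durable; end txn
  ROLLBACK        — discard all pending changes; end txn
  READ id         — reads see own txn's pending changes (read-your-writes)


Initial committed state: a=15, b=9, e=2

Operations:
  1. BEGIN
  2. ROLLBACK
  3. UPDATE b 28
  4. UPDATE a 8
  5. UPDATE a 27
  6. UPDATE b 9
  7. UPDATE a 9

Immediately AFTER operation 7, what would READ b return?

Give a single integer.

Initial committed: {a=15, b=9, e=2}
Op 1: BEGIN: in_txn=True, pending={}
Op 2: ROLLBACK: discarded pending []; in_txn=False
Op 3: UPDATE b=28 (auto-commit; committed b=28)
Op 4: UPDATE a=8 (auto-commit; committed a=8)
Op 5: UPDATE a=27 (auto-commit; committed a=27)
Op 6: UPDATE b=9 (auto-commit; committed b=9)
Op 7: UPDATE a=9 (auto-commit; committed a=9)
After op 7: visible(b) = 9 (pending={}, committed={a=9, b=9, e=2})

Answer: 9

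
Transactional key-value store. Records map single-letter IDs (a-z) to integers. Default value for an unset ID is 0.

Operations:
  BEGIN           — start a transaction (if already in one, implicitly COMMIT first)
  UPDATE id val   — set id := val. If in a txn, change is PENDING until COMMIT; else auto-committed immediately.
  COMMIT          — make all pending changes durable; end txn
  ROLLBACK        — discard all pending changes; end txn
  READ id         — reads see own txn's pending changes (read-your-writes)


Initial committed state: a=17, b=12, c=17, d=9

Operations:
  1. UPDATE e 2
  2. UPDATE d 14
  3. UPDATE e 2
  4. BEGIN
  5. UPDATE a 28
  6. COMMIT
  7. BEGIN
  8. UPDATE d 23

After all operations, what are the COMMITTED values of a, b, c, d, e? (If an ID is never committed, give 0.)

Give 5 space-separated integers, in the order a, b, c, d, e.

Answer: 28 12 17 14 2

Derivation:
Initial committed: {a=17, b=12, c=17, d=9}
Op 1: UPDATE e=2 (auto-commit; committed e=2)
Op 2: UPDATE d=14 (auto-commit; committed d=14)
Op 3: UPDATE e=2 (auto-commit; committed e=2)
Op 4: BEGIN: in_txn=True, pending={}
Op 5: UPDATE a=28 (pending; pending now {a=28})
Op 6: COMMIT: merged ['a'] into committed; committed now {a=28, b=12, c=17, d=14, e=2}
Op 7: BEGIN: in_txn=True, pending={}
Op 8: UPDATE d=23 (pending; pending now {d=23})
Final committed: {a=28, b=12, c=17, d=14, e=2}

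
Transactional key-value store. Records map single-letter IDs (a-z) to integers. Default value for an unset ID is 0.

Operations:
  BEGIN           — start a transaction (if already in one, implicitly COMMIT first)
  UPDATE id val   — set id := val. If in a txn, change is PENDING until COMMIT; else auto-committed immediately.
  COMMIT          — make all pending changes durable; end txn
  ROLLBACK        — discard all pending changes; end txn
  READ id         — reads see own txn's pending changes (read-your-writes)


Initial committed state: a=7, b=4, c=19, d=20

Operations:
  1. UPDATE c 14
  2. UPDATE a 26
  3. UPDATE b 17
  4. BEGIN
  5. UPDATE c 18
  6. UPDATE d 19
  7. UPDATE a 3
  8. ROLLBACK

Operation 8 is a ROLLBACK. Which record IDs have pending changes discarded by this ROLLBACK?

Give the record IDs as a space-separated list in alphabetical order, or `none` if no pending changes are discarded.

Answer: a c d

Derivation:
Initial committed: {a=7, b=4, c=19, d=20}
Op 1: UPDATE c=14 (auto-commit; committed c=14)
Op 2: UPDATE a=26 (auto-commit; committed a=26)
Op 3: UPDATE b=17 (auto-commit; committed b=17)
Op 4: BEGIN: in_txn=True, pending={}
Op 5: UPDATE c=18 (pending; pending now {c=18})
Op 6: UPDATE d=19 (pending; pending now {c=18, d=19})
Op 7: UPDATE a=3 (pending; pending now {a=3, c=18, d=19})
Op 8: ROLLBACK: discarded pending ['a', 'c', 'd']; in_txn=False
ROLLBACK at op 8 discards: ['a', 'c', 'd']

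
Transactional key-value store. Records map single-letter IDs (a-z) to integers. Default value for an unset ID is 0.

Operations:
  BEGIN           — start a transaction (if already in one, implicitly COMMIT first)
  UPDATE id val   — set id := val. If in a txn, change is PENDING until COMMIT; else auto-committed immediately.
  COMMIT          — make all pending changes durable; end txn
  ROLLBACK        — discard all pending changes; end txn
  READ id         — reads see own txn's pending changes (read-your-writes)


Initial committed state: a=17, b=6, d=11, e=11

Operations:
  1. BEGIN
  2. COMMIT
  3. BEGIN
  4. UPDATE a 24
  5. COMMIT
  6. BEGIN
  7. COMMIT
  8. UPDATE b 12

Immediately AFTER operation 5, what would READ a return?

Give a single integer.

Answer: 24

Derivation:
Initial committed: {a=17, b=6, d=11, e=11}
Op 1: BEGIN: in_txn=True, pending={}
Op 2: COMMIT: merged [] into committed; committed now {a=17, b=6, d=11, e=11}
Op 3: BEGIN: in_txn=True, pending={}
Op 4: UPDATE a=24 (pending; pending now {a=24})
Op 5: COMMIT: merged ['a'] into committed; committed now {a=24, b=6, d=11, e=11}
After op 5: visible(a) = 24 (pending={}, committed={a=24, b=6, d=11, e=11})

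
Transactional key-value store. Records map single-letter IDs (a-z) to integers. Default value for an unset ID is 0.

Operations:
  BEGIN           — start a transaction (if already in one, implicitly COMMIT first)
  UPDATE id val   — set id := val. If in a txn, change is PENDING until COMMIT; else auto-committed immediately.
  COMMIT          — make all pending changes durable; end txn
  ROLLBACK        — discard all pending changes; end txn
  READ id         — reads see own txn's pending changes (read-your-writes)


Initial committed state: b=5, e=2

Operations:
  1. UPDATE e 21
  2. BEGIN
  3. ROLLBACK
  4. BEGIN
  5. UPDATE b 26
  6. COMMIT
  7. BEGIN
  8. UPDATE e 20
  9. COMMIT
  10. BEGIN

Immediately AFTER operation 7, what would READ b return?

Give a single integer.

Initial committed: {b=5, e=2}
Op 1: UPDATE e=21 (auto-commit; committed e=21)
Op 2: BEGIN: in_txn=True, pending={}
Op 3: ROLLBACK: discarded pending []; in_txn=False
Op 4: BEGIN: in_txn=True, pending={}
Op 5: UPDATE b=26 (pending; pending now {b=26})
Op 6: COMMIT: merged ['b'] into committed; committed now {b=26, e=21}
Op 7: BEGIN: in_txn=True, pending={}
After op 7: visible(b) = 26 (pending={}, committed={b=26, e=21})

Answer: 26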